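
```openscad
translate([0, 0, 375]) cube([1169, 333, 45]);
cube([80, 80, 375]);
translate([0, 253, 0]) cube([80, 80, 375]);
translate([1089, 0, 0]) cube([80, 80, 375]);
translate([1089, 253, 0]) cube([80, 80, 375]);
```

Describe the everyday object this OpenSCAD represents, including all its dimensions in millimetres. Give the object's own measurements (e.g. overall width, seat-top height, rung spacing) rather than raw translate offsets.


A bench: a 1169×333 mm seat slab, 45 mm thick, top at z = 420 mm, on four 80×80 mm square legs flush with the seat corners and standing on z = 0.


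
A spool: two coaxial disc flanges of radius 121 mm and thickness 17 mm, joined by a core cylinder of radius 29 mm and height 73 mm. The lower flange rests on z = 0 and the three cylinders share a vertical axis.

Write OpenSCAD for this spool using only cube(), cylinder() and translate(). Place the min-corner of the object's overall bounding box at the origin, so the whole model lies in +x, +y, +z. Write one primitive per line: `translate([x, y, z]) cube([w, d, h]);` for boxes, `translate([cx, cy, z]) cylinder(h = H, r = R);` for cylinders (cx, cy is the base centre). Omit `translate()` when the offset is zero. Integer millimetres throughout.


translate([121, 121, 0]) cylinder(h = 17, r = 121);
translate([121, 121, 17]) cylinder(h = 73, r = 29);
translate([121, 121, 90]) cylinder(h = 17, r = 121);


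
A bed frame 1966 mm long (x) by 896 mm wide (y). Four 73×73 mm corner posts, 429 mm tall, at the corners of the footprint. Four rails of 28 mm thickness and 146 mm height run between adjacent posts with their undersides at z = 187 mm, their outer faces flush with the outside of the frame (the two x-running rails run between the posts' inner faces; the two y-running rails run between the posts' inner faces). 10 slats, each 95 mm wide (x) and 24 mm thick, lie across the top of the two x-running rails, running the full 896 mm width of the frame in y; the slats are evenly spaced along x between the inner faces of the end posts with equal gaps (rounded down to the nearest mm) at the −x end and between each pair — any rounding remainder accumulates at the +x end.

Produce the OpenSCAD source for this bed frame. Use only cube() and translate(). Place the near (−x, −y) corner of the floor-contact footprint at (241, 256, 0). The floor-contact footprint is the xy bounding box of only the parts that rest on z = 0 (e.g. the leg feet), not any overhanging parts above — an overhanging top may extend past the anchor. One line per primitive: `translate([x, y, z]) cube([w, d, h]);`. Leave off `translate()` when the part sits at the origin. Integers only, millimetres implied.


translate([241, 256, 0]) cube([73, 73, 429]);
translate([241, 1079, 0]) cube([73, 73, 429]);
translate([2134, 256, 0]) cube([73, 73, 429]);
translate([2134, 1079, 0]) cube([73, 73, 429]);
translate([314, 256, 187]) cube([1820, 28, 146]);
translate([314, 1124, 187]) cube([1820, 28, 146]);
translate([241, 329, 187]) cube([28, 750, 146]);
translate([2179, 329, 187]) cube([28, 750, 146]);
translate([393, 256, 333]) cube([95, 896, 24]);
translate([567, 256, 333]) cube([95, 896, 24]);
translate([741, 256, 333]) cube([95, 896, 24]);
translate([915, 256, 333]) cube([95, 896, 24]);
translate([1089, 256, 333]) cube([95, 896, 24]);
translate([1263, 256, 333]) cube([95, 896, 24]);
translate([1437, 256, 333]) cube([95, 896, 24]);
translate([1611, 256, 333]) cube([95, 896, 24]);
translate([1785, 256, 333]) cube([95, 896, 24]);
translate([1959, 256, 333]) cube([95, 896, 24]);


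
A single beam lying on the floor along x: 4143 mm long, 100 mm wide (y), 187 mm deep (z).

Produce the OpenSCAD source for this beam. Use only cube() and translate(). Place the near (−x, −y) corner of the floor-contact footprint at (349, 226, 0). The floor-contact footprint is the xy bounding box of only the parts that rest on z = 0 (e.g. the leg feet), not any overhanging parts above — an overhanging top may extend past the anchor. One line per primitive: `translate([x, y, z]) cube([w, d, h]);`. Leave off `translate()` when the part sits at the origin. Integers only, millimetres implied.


translate([349, 226, 0]) cube([4143, 100, 187]);


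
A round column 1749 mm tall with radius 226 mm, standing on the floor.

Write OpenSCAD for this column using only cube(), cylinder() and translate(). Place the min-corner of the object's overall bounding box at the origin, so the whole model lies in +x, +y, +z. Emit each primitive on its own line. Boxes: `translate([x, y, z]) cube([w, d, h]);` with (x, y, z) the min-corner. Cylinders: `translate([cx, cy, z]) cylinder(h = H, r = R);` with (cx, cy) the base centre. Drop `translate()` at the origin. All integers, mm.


translate([226, 226, 0]) cylinder(h = 1749, r = 226);


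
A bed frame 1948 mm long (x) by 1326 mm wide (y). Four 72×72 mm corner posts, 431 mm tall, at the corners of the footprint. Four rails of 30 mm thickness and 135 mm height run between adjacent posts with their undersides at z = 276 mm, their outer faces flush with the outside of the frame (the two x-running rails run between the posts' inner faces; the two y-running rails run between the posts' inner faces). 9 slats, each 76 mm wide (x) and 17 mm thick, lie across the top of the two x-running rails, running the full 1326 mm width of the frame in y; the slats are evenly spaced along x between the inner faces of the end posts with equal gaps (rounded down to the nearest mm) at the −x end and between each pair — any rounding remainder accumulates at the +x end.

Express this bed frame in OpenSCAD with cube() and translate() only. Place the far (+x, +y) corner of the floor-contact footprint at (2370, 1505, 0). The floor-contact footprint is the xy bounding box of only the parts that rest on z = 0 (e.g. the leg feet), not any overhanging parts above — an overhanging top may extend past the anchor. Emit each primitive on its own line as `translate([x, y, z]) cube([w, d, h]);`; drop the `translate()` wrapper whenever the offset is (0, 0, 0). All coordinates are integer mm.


translate([422, 179, 0]) cube([72, 72, 431]);
translate([422, 1433, 0]) cube([72, 72, 431]);
translate([2298, 179, 0]) cube([72, 72, 431]);
translate([2298, 1433, 0]) cube([72, 72, 431]);
translate([494, 179, 276]) cube([1804, 30, 135]);
translate([494, 1475, 276]) cube([1804, 30, 135]);
translate([422, 251, 276]) cube([30, 1182, 135]);
translate([2340, 251, 276]) cube([30, 1182, 135]);
translate([606, 179, 411]) cube([76, 1326, 17]);
translate([794, 179, 411]) cube([76, 1326, 17]);
translate([982, 179, 411]) cube([76, 1326, 17]);
translate([1170, 179, 411]) cube([76, 1326, 17]);
translate([1358, 179, 411]) cube([76, 1326, 17]);
translate([1546, 179, 411]) cube([76, 1326, 17]);
translate([1734, 179, 411]) cube([76, 1326, 17]);
translate([1922, 179, 411]) cube([76, 1326, 17]);
translate([2110, 179, 411]) cube([76, 1326, 17]);


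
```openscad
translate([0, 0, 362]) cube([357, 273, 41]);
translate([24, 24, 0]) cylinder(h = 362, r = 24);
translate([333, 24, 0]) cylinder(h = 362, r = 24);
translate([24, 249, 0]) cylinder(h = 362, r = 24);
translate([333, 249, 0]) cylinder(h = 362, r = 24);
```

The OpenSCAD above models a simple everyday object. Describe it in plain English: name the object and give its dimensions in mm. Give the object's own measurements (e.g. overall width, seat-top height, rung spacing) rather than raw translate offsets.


A simple wooden stool: a rectangular seat 357 mm (x) by 273 mm (y), 41 mm thick, top face at z = 403 mm, on four round legs, each 48 mm in diameter. The legs rest on z = 0, each leg's axis is inset half a diameter from the nearest pair of seat edges (so the leg's bounding box is flush with the corner).


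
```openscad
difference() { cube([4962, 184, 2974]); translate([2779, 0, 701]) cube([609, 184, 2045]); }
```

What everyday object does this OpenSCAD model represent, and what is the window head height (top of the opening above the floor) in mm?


A wall with a window opening. The window head height is 2746 mm.

A wall with a rectangular opening subtracted — a window. Sill at z = 701, opening 2045 mm tall, so the head is at 701 + 2045 = 2746 mm.


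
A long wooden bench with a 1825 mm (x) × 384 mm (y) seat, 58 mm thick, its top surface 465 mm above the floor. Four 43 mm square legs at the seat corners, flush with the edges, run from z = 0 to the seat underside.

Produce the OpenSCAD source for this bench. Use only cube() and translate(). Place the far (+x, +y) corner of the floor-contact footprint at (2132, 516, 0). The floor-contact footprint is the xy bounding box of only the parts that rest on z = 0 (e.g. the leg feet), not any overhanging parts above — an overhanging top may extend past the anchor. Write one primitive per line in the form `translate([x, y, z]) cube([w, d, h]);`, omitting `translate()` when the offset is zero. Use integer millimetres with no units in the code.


translate([307, 132, 407]) cube([1825, 384, 58]);
translate([307, 132, 0]) cube([43, 43, 407]);
translate([307, 473, 0]) cube([43, 43, 407]);
translate([2089, 132, 0]) cube([43, 43, 407]);
translate([2089, 473, 0]) cube([43, 43, 407]);


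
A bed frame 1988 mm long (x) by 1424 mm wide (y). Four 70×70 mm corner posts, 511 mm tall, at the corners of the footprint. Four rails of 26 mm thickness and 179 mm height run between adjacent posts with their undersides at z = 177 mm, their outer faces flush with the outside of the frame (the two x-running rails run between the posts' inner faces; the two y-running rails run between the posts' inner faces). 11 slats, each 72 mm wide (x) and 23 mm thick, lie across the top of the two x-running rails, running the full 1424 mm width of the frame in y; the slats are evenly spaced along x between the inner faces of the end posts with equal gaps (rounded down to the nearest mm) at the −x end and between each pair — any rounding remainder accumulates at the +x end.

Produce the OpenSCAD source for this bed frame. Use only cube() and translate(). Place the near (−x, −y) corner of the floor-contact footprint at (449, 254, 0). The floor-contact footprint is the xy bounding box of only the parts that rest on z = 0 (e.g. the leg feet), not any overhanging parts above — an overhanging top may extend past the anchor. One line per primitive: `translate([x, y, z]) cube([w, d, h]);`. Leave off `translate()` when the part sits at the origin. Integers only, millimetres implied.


// slat z = rail_z + rail_h = 177 + 179 = 356
// slat gap = ⌊(1848 − 11·72) / 12⌋ = 88
translate([449, 254, 0]) cube([70, 70, 511]);
translate([449, 1608, 0]) cube([70, 70, 511]);
translate([2367, 254, 0]) cube([70, 70, 511]);
translate([2367, 1608, 0]) cube([70, 70, 511]);
translate([519, 254, 177]) cube([1848, 26, 179]);
translate([519, 1652, 177]) cube([1848, 26, 179]);
translate([449, 324, 177]) cube([26, 1284, 179]);
translate([2411, 324, 177]) cube([26, 1284, 179]);
translate([607, 254, 356]) cube([72, 1424, 23]);
translate([767, 254, 356]) cube([72, 1424, 23]);
translate([927, 254, 356]) cube([72, 1424, 23]);
translate([1087, 254, 356]) cube([72, 1424, 23]);
translate([1247, 254, 356]) cube([72, 1424, 23]);
translate([1407, 254, 356]) cube([72, 1424, 23]);
translate([1567, 254, 356]) cube([72, 1424, 23]);
translate([1727, 254, 356]) cube([72, 1424, 23]);
translate([1887, 254, 356]) cube([72, 1424, 23]);
translate([2047, 254, 356]) cube([72, 1424, 23]);
translate([2207, 254, 356]) cube([72, 1424, 23]);


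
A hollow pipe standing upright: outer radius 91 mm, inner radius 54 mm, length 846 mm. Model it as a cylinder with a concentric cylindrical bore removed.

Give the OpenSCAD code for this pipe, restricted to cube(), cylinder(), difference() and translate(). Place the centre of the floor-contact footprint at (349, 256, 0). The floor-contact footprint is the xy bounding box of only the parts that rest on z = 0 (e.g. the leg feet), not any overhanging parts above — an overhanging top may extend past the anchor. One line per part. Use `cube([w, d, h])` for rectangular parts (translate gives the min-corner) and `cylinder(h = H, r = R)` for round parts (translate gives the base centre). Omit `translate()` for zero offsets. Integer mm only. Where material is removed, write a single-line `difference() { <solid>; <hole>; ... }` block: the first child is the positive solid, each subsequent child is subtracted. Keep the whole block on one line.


difference() { translate([349, 256, 0]) cylinder(h = 846, r = 91); translate([349, 256, 0]) cylinder(h = 846, r = 54); }


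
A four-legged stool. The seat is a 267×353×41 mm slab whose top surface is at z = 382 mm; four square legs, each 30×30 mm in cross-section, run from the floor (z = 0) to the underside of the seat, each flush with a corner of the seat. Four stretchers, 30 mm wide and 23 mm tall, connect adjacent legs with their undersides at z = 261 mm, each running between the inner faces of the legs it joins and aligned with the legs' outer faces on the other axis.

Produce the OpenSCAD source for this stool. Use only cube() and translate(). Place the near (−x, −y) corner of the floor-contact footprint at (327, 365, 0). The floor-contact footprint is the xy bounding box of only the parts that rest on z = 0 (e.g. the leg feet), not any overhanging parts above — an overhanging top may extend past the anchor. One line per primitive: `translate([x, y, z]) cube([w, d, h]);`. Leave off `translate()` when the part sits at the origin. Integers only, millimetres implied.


translate([327, 365, 341]) cube([267, 353, 41]);
translate([327, 365, 0]) cube([30, 30, 341]);
translate([564, 365, 0]) cube([30, 30, 341]);
translate([327, 688, 0]) cube([30, 30, 341]);
translate([564, 688, 0]) cube([30, 30, 341]);
translate([357, 365, 261]) cube([207, 30, 23]);
translate([357, 688, 261]) cube([207, 30, 23]);
translate([327, 395, 261]) cube([30, 293, 23]);
translate([564, 395, 261]) cube([30, 293, 23]);


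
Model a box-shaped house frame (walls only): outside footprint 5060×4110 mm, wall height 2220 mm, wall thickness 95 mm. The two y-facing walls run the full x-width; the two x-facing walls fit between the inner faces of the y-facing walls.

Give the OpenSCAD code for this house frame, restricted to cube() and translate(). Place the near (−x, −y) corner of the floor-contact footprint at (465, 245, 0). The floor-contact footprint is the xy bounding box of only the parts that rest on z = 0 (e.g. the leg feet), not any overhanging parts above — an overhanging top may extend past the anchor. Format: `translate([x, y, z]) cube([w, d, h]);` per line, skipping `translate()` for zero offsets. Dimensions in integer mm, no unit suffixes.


translate([465, 245, 0]) cube([5060, 95, 2220]);
translate([465, 4260, 0]) cube([5060, 95, 2220]);
translate([465, 340, 0]) cube([95, 3920, 2220]);
translate([5430, 340, 0]) cube([95, 3920, 2220]);


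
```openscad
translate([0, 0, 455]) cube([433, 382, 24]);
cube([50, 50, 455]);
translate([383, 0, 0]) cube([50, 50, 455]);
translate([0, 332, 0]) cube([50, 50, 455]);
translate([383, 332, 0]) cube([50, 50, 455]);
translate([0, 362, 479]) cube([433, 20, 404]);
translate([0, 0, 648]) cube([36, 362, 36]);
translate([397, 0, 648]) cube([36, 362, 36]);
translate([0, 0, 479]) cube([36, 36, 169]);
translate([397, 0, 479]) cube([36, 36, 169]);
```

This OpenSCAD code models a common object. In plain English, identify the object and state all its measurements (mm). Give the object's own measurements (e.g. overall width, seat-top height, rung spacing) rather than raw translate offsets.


A chair. The seat is a 433×382×24 mm slab with its top at z = 479 mm, on four 50×50 mm corner legs (flush with the seat edges, standing on z = 0). A flat backrest 20 mm thick, 404 mm tall, spans the full seat width and rises from the seat top along its +y edge, rear face flush with the rear of the seat. Two armrests of 36×36 mm section run along each side from the seat's front edge to the front of the backrest, top faces 205 mm above the seat top and outer faces flush with the seat's x-edges; a 36×36 mm post under the front of each armrest stands on the seat at the front corner.


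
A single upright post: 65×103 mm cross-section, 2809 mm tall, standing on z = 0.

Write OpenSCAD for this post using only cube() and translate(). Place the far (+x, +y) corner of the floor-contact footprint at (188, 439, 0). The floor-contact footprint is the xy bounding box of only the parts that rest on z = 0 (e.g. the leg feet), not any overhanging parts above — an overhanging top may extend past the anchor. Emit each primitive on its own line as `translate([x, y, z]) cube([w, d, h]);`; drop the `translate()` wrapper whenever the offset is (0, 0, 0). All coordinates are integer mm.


translate([123, 336, 0]) cube([65, 103, 2809]);


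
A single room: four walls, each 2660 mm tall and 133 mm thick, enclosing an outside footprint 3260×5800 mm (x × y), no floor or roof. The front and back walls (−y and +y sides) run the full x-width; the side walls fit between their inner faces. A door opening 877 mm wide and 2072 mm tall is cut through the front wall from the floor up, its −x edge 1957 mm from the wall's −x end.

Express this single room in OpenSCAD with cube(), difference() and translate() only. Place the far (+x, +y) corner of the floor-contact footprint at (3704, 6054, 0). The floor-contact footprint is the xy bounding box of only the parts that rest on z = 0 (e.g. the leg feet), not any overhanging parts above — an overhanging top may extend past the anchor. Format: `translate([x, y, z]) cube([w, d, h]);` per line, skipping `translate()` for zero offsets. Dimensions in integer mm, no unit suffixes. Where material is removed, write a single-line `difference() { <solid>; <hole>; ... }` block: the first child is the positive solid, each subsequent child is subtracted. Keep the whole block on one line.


difference() { translate([444, 254, 0]) cube([3260, 133, 2660]); translate([2401, 254, 0]) cube([877, 133, 2072]); }
translate([444, 5921, 0]) cube([3260, 133, 2660]);
translate([444, 387, 0]) cube([133, 5534, 2660]);
translate([3571, 387, 0]) cube([133, 5534, 2660]);


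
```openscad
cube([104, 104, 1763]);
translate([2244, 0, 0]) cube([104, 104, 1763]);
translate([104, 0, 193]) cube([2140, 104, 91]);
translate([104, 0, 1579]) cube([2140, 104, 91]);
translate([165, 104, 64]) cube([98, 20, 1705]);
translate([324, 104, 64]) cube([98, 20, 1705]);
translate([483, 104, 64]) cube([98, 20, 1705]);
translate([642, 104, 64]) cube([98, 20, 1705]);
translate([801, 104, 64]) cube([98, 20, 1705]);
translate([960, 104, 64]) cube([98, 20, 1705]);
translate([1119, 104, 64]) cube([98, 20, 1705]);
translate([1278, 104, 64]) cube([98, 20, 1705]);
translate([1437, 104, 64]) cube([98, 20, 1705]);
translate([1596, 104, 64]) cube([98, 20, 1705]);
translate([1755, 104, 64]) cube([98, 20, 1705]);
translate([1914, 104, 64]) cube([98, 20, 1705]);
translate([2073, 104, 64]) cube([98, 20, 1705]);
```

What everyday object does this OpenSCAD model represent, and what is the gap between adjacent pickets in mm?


A fence section. The picket gap is 61 mm.

Two posts, two rails, 13 pickets — a fence section. Span 2140 mm holds 13 pickets of 98 mm with 14 equal gaps: ⌊(2140 − 13·98) / 14⌋ = 61 mm.


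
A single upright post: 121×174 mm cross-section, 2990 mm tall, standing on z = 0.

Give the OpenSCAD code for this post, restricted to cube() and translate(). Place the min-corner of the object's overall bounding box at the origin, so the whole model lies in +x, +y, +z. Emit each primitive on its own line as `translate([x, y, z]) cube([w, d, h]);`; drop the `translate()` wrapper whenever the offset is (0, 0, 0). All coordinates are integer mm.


cube([121, 174, 2990]);


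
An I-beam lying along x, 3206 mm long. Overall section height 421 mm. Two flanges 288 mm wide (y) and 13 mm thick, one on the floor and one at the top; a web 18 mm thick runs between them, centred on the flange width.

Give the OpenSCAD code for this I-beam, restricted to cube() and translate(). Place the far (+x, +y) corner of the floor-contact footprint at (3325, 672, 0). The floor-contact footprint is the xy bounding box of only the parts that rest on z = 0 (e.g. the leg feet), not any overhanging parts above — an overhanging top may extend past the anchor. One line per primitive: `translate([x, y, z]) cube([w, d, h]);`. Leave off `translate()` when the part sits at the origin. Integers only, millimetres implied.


translate([119, 384, 0]) cube([3206, 288, 13]);
translate([119, 519, 13]) cube([3206, 18, 395]);
translate([119, 384, 408]) cube([3206, 288, 13]);


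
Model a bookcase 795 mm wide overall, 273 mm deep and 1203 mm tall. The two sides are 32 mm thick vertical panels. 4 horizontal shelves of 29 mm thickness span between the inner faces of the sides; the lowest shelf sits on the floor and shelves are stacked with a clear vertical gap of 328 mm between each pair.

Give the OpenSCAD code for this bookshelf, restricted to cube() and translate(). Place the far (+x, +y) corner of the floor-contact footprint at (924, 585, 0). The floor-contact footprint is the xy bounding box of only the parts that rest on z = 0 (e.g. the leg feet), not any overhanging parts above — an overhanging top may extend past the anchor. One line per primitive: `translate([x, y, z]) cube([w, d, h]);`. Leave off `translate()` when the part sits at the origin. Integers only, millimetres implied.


translate([129, 312, 0]) cube([32, 273, 1203]);
translate([892, 312, 0]) cube([32, 273, 1203]);
translate([161, 312, 0]) cube([731, 273, 29]);
translate([161, 312, 357]) cube([731, 273, 29]);
translate([161, 312, 714]) cube([731, 273, 29]);
translate([161, 312, 1071]) cube([731, 273, 29]);


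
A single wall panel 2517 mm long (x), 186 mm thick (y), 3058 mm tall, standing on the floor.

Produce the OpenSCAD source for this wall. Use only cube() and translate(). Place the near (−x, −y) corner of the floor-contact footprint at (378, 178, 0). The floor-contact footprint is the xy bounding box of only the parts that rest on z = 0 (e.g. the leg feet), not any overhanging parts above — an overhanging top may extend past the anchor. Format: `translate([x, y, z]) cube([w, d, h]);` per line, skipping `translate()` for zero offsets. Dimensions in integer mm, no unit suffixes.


translate([378, 178, 0]) cube([2517, 186, 3058]);


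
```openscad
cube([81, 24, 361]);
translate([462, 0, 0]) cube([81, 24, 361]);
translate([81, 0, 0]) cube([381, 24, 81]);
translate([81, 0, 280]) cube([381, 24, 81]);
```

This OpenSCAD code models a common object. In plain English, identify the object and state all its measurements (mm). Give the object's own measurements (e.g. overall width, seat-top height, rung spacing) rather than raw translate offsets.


A rectangular picture frame lying in the x–z plane (depth along y). The opening is 381 mm wide (x) by 199 mm tall (z), surrounded by a border 81 mm wide on all four sides. The frame is 24 mm deep and is made of two full-height vertical stiles with two horizontal rails fitted between them.


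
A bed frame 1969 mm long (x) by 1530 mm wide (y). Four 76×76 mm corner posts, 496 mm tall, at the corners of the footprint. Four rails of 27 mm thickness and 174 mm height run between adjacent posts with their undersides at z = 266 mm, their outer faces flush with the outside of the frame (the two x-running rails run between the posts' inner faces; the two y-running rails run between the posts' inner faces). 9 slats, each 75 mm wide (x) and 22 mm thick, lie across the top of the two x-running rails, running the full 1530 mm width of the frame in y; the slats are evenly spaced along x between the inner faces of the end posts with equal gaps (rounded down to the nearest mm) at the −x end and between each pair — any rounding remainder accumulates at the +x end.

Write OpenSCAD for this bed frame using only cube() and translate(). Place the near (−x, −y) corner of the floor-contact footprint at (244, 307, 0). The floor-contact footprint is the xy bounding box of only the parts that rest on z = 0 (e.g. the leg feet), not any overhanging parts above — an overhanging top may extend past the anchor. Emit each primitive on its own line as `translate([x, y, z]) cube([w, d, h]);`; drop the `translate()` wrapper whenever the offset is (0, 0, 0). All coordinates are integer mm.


// slat z = rail_z + rail_h = 266 + 174 = 440
// slat gap = ⌊(1817 − 9·75) / 10⌋ = 114
translate([244, 307, 0]) cube([76, 76, 496]);
translate([244, 1761, 0]) cube([76, 76, 496]);
translate([2137, 307, 0]) cube([76, 76, 496]);
translate([2137, 1761, 0]) cube([76, 76, 496]);
translate([320, 307, 266]) cube([1817, 27, 174]);
translate([320, 1810, 266]) cube([1817, 27, 174]);
translate([244, 383, 266]) cube([27, 1378, 174]);
translate([2186, 383, 266]) cube([27, 1378, 174]);
translate([434, 307, 440]) cube([75, 1530, 22]);
translate([623, 307, 440]) cube([75, 1530, 22]);
translate([812, 307, 440]) cube([75, 1530, 22]);
translate([1001, 307, 440]) cube([75, 1530, 22]);
translate([1190, 307, 440]) cube([75, 1530, 22]);
translate([1379, 307, 440]) cube([75, 1530, 22]);
translate([1568, 307, 440]) cube([75, 1530, 22]);
translate([1757, 307, 440]) cube([75, 1530, 22]);
translate([1946, 307, 440]) cube([75, 1530, 22]);


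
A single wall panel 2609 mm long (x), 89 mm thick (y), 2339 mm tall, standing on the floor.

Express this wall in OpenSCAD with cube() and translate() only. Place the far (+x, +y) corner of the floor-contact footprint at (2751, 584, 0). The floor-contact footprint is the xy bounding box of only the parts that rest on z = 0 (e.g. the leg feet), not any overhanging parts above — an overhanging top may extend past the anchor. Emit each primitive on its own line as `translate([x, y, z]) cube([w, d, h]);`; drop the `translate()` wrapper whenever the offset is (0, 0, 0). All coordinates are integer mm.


translate([142, 495, 0]) cube([2609, 89, 2339]);


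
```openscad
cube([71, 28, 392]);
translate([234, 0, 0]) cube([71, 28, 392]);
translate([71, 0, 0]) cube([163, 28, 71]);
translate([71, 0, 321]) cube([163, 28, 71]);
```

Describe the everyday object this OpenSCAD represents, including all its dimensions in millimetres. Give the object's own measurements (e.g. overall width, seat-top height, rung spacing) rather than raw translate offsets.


A rectangular picture frame lying in the x–z plane (depth along y). The opening is 163 mm wide (x) by 250 mm tall (z), surrounded by a border 71 mm wide on all four sides. The frame is 28 mm deep and is made of two full-height vertical stiles with two horizontal rails fitted between them.


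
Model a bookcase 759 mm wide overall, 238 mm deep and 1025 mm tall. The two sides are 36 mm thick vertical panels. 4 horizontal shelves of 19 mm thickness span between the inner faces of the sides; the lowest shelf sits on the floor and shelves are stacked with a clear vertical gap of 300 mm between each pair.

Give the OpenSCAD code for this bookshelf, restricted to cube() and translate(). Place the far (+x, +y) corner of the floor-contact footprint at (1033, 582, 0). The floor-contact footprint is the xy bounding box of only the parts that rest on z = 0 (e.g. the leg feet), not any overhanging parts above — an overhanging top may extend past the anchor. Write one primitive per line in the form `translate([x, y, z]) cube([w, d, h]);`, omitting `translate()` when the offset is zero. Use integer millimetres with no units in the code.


translate([274, 344, 0]) cube([36, 238, 1025]);
translate([997, 344, 0]) cube([36, 238, 1025]);
translate([310, 344, 0]) cube([687, 238, 19]);
translate([310, 344, 319]) cube([687, 238, 19]);
translate([310, 344, 638]) cube([687, 238, 19]);
translate([310, 344, 957]) cube([687, 238, 19]);


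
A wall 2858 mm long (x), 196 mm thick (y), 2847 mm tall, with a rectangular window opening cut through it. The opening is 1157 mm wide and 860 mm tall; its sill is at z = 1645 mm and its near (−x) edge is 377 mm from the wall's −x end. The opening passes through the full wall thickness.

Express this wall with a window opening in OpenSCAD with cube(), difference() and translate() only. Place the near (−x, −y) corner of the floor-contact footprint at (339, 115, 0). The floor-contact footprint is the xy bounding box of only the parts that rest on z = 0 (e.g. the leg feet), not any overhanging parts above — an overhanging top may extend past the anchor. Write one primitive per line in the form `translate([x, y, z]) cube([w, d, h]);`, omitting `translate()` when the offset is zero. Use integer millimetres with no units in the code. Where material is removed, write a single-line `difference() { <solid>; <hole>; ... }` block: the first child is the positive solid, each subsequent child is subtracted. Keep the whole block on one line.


difference() { translate([339, 115, 0]) cube([2858, 196, 2847]); translate([716, 115, 1645]) cube([1157, 196, 860]); }


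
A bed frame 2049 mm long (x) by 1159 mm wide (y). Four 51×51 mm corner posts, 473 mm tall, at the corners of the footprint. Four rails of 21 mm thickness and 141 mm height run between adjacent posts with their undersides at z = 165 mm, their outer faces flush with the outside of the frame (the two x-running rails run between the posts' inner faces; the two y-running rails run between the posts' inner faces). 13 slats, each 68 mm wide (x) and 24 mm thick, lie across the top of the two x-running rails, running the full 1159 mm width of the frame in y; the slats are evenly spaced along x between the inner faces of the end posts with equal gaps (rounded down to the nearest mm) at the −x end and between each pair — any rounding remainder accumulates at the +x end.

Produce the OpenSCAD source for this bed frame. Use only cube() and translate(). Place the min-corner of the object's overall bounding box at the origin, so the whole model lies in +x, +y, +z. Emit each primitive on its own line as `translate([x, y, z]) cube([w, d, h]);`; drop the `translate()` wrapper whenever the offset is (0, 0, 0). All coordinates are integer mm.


cube([51, 51, 473]);
translate([0, 1108, 0]) cube([51, 51, 473]);
translate([1998, 0, 0]) cube([51, 51, 473]);
translate([1998, 1108, 0]) cube([51, 51, 473]);
translate([51, 0, 165]) cube([1947, 21, 141]);
translate([51, 1138, 165]) cube([1947, 21, 141]);
translate([0, 51, 165]) cube([21, 1057, 141]);
translate([2028, 51, 165]) cube([21, 1057, 141]);
translate([126, 0, 306]) cube([68, 1159, 24]);
translate([269, 0, 306]) cube([68, 1159, 24]);
translate([412, 0, 306]) cube([68, 1159, 24]);
translate([555, 0, 306]) cube([68, 1159, 24]);
translate([698, 0, 306]) cube([68, 1159, 24]);
translate([841, 0, 306]) cube([68, 1159, 24]);
translate([984, 0, 306]) cube([68, 1159, 24]);
translate([1127, 0, 306]) cube([68, 1159, 24]);
translate([1270, 0, 306]) cube([68, 1159, 24]);
translate([1413, 0, 306]) cube([68, 1159, 24]);
translate([1556, 0, 306]) cube([68, 1159, 24]);
translate([1699, 0, 306]) cube([68, 1159, 24]);
translate([1842, 0, 306]) cube([68, 1159, 24]);


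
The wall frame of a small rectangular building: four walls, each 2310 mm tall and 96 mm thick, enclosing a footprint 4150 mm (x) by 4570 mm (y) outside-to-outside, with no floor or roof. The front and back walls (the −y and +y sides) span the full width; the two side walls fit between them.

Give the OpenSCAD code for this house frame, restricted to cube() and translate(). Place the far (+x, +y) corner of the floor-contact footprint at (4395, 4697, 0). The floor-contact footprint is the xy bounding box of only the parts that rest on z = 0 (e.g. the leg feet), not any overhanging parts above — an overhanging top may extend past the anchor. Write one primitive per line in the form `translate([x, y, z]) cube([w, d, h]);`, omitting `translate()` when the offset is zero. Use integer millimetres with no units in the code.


translate([245, 127, 0]) cube([4150, 96, 2310]);
translate([245, 4601, 0]) cube([4150, 96, 2310]);
translate([245, 223, 0]) cube([96, 4378, 2310]);
translate([4299, 223, 0]) cube([96, 4378, 2310]);


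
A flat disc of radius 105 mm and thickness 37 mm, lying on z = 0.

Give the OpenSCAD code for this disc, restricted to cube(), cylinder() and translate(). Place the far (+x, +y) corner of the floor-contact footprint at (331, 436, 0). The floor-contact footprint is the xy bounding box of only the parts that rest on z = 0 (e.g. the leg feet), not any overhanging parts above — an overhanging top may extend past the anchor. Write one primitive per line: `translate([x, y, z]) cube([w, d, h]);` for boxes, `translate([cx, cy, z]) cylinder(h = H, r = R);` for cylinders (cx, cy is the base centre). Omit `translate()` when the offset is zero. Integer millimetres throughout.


translate([226, 331, 0]) cylinder(h = 37, r = 105);


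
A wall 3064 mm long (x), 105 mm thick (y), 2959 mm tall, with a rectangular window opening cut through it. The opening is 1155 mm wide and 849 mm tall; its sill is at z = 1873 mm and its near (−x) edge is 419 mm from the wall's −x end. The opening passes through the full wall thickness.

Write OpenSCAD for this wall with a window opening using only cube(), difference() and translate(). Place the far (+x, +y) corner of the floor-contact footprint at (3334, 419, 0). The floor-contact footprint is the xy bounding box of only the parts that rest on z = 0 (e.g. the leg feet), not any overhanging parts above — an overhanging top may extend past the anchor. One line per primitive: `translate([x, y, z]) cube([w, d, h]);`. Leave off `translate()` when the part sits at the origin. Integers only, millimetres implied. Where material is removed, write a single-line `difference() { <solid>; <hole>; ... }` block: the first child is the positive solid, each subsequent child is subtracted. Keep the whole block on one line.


difference() { translate([270, 314, 0]) cube([3064, 105, 2959]); translate([689, 314, 1873]) cube([1155, 105, 849]); }


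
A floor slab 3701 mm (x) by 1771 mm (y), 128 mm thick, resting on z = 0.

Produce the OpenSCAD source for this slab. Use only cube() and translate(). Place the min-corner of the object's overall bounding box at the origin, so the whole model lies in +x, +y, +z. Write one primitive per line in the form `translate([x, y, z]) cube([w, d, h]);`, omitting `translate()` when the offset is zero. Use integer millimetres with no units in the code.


cube([3701, 1771, 128]);


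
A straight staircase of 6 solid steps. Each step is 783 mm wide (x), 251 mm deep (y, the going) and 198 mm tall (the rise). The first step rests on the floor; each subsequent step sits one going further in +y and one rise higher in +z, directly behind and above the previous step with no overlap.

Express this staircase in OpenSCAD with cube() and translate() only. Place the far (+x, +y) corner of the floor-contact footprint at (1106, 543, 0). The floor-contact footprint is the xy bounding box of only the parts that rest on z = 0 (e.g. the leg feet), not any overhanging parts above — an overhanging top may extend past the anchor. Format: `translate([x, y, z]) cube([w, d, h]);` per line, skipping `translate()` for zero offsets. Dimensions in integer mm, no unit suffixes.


translate([323, 292, 0]) cube([783, 251, 198]);
translate([323, 543, 198]) cube([783, 251, 198]);
translate([323, 794, 396]) cube([783, 251, 198]);
translate([323, 1045, 594]) cube([783, 251, 198]);
translate([323, 1296, 792]) cube([783, 251, 198]);
translate([323, 1547, 990]) cube([783, 251, 198]);


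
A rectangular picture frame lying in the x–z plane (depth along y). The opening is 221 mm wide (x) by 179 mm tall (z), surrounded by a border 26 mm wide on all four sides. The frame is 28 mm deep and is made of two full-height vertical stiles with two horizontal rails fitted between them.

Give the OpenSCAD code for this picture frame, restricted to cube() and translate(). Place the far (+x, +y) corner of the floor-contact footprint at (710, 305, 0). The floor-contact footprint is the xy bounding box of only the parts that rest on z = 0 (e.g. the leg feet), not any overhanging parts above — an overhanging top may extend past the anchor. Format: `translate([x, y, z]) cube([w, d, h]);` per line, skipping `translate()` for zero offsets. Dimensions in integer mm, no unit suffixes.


translate([437, 277, 0]) cube([26, 28, 231]);
translate([684, 277, 0]) cube([26, 28, 231]);
translate([463, 277, 0]) cube([221, 28, 26]);
translate([463, 277, 205]) cube([221, 28, 26]);


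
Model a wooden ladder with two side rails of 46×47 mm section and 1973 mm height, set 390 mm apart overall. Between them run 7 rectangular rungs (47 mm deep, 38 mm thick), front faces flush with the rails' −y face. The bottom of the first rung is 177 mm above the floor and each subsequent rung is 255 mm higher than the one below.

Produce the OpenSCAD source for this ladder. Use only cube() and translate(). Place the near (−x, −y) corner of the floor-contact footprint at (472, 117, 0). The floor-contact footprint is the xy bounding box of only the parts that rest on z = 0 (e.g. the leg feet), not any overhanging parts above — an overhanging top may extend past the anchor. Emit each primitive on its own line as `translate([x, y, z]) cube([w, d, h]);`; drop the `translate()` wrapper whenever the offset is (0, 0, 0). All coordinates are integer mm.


translate([472, 117, 0]) cube([46, 47, 1973]);
translate([816, 117, 0]) cube([46, 47, 1973]);
translate([518, 117, 177]) cube([298, 47, 38]);
translate([518, 117, 432]) cube([298, 47, 38]);
translate([518, 117, 687]) cube([298, 47, 38]);
translate([518, 117, 942]) cube([298, 47, 38]);
translate([518, 117, 1197]) cube([298, 47, 38]);
translate([518, 117, 1452]) cube([298, 47, 38]);
translate([518, 117, 1707]) cube([298, 47, 38]);


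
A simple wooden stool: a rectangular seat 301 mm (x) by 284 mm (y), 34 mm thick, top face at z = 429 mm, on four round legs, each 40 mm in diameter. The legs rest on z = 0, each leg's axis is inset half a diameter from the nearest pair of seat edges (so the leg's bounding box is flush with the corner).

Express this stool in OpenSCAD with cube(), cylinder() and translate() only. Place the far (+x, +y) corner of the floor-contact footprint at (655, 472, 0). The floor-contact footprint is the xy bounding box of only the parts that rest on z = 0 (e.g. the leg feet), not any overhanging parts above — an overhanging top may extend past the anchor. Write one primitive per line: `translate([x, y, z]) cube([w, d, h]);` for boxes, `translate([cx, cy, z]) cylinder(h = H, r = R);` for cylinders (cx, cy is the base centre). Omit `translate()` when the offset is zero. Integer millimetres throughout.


// leg_h = 429 - 34 = 395
translate([354, 188, 395]) cube([301, 284, 34]);
translate([374, 208, 0]) cylinder(h = 395, r = 20);
translate([635, 208, 0]) cylinder(h = 395, r = 20);
translate([374, 452, 0]) cylinder(h = 395, r = 20);
translate([635, 452, 0]) cylinder(h = 395, r = 20);


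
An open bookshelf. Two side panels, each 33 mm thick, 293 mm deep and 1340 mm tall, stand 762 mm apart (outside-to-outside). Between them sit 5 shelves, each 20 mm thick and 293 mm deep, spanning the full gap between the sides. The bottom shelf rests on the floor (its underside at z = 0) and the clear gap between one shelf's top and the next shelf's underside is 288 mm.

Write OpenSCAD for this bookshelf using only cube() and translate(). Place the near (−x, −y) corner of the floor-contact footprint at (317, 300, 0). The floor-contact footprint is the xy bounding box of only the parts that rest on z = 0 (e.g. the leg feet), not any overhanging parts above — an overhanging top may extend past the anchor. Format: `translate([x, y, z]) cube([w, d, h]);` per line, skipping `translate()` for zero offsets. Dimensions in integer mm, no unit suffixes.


translate([317, 300, 0]) cube([33, 293, 1340]);
translate([1046, 300, 0]) cube([33, 293, 1340]);
translate([350, 300, 0]) cube([696, 293, 20]);
translate([350, 300, 308]) cube([696, 293, 20]);
translate([350, 300, 616]) cube([696, 293, 20]);
translate([350, 300, 924]) cube([696, 293, 20]);
translate([350, 300, 1232]) cube([696, 293, 20]);
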